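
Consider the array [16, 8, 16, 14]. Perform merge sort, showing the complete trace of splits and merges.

Merge sort trace:

Split: [16, 8, 16, 14] -> [16, 8] and [16, 14]
  Split: [16, 8] -> [16] and [8]
  Merge: [16] + [8] -> [8, 16]
  Split: [16, 14] -> [16] and [14]
  Merge: [16] + [14] -> [14, 16]
Merge: [8, 16] + [14, 16] -> [8, 14, 16, 16]

Final sorted array: [8, 14, 16, 16]

The merge sort proceeds by recursively splitting the array and merging sorted halves.
After all merges, the sorted array is [8, 14, 16, 16].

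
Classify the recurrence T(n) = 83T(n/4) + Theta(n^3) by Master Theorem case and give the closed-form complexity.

Master Theorem for T(n) = 83T(n/4) + O(n^3):

a = 83, b = 4, c = 3
log_b(a) = log_4(83) = 3.1875

Case 1: c = 3 < log_4(83) = 3.1875
T(n) = O(n^(log_4 83))

For T(n) = 83T(n/4) + O(n^3): log_4(83) = 3.1875. This is Case 1 of the Master Theorem (c < log_b(a), work dominated by leaves), giving O(n^(log_4 83)).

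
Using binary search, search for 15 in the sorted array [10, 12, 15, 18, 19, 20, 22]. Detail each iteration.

Binary search for 15 in [10, 12, 15, 18, 19, 20, 22]:

lo=0, hi=6, mid=3, arr[mid]=18 -> 18 > 15, search left half
lo=0, hi=2, mid=1, arr[mid]=12 -> 12 < 15, search right half
lo=2, hi=2, mid=2, arr[mid]=15 -> Found target at index 2!

Binary search finds 15 at index 2 after 3 comparisons. The search repeatedly halves the search space by comparing with the middle element.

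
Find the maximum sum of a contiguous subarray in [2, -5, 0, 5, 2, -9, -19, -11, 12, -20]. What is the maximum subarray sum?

Using Kadane's algorithm on [2, -5, 0, 5, 2, -9, -19, -11, 12, -20]:

Scanning through the array:
Position 1 (value -5): max_ending_here = -3, max_so_far = 2
Position 2 (value 0): max_ending_here = 0, max_so_far = 2
Position 3 (value 5): max_ending_here = 5, max_so_far = 5
Position 4 (value 2): max_ending_here = 7, max_so_far = 7
Position 5 (value -9): max_ending_here = -2, max_so_far = 7
Position 6 (value -19): max_ending_here = -19, max_so_far = 7
Position 7 (value -11): max_ending_here = -11, max_so_far = 7
Position 8 (value 12): max_ending_here = 12, max_so_far = 12
Position 9 (value -20): max_ending_here = -8, max_so_far = 12

Maximum subarray: [12]
Maximum sum: 12

The maximum subarray is [12] with sum 12. This subarray runs from index 8 to index 8.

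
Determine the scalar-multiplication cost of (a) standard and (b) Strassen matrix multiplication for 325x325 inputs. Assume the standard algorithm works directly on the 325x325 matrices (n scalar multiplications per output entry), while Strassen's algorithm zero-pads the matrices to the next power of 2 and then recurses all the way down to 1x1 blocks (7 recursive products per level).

Matrix multiplication for 325x325 matrices:

Strassen's algorithm requires power-of-2 dimensions. Pad 325x325 to 512x512 (next power of 2).

Standard algorithm: 325^3 = 34328125 multiplications
Strassen's algorithm: 7^(log2(512)) = 7^9 = 40353607 multiplications
Difference: 34328125 - 40353607 = -6025482 (Strassen uses MORE here due to padding overhead — for small or just-over-power-of-2 n, padding can outweigh the per-level savings)

Standard: 34328125 multiplications (325^3). Strassen: 40353607 multiplications (7^9, after padding to 512x512). Strassen reduces 8 recursive multiplications to 7 at each level.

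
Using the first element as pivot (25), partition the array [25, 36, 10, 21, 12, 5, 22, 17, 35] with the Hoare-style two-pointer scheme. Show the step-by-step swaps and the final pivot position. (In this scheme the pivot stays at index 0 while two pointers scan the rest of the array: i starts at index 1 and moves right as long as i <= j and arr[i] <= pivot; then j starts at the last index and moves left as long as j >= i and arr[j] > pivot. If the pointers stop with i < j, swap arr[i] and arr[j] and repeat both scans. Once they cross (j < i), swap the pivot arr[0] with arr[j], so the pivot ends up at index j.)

Hoare-style two-pointer partition with pivot = 25:

Initial array: [25, 36, 10, 21, 12, 5, 22, 17, 35]

Pointers start at i = 1, j = 8.
i stops at index 1 (arr[1]=36 > 25), j stops at index 7 (arr[7]=17 <= 25): swap arr[1] and arr[7], array becomes [25, 17, 10, 21, 12, 5, 22, 36, 35]
i ends at 7, j ends at 6: the pointers have crossed (j < i), so scanning stops.

Swap pivot arr[0] with arr[6] to place pivot at position 6: [22, 17, 10, 21, 12, 5, 25, 36, 35]
Pivot position: 6

After partitioning with pivot 25, the array becomes [22, 17, 10, 21, 12, 5, 25, 36, 35]. The pivot is placed at index 6. All elements to the left of the pivot are <= 25, and all elements to the right are > 25.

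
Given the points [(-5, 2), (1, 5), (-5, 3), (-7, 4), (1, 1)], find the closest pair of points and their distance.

Computing all pairwise distances among 5 points:

d((-5, 2), (1, 5)) = 6.7082
d((-5, 2), (-5, 3)) = 1.0 <-- minimum
d((-5, 2), (-7, 4)) = 2.8284
d((-5, 2), (1, 1)) = 6.0828
d((1, 5), (-5, 3)) = 6.3246
d((1, 5), (-7, 4)) = 8.0623
d((1, 5), (1, 1)) = 4.0
d((-5, 3), (-7, 4)) = 2.2361
d((-5, 3), (1, 1)) = 6.3246
d((-7, 4), (1, 1)) = 8.544

Closest pair: (-5, 2) and (-5, 3) with distance 1.0

The closest pair is (-5, 2) and (-5, 3) with Euclidean distance 1.0. For 5 points, brute-force pairwise comparison is shown above. For large n, the divide-and-conquer algorithm (sort by x, recurse on halves, check the dividing strip) achieves O(n log n).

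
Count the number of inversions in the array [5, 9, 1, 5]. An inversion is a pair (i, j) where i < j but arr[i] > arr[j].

Finding inversions in [5, 9, 1, 5]:

(0, 2): arr[0]=5 > arr[2]=1
(1, 2): arr[1]=9 > arr[2]=1
(1, 3): arr[1]=9 > arr[3]=5

Total inversions: 3

The array has 3 inversion(s): (0,2), (1,2), (1,3). Each pair (i,j) satisfies i < j and arr[i] > arr[j].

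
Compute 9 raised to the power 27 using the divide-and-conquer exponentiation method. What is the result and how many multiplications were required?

Computing 9^27 by squaring (build up from 9^1; each line after the first costs one multiplication):

9^1 = 9
9^2 = (9^1)^2 = 9^2 = 81
9^3 = 9 * 9^2 = 9 * 81 = 729
9^6 = (9^3)^2 = 729^2 = 531441
9^12 = (9^6)^2 = 531441^2 = 282429536481
9^13 = 9 * 9^12 = 9 * 282429536481 = 2541865828329
9^26 = (9^13)^2 = 2541865828329^2 = 6461081889226673298932241
9^27 = 9 * 9^26 = 9 * 6461081889226673298932241 = 58149737003040059690390169

Result: 58149737003040059690390169
Multiplications needed: 7 (7 lines after 9^1)

9^27 = 58149737003040059690390169. Using exponentiation by squaring, this requires 7 multiplications. The key idea: if the exponent is even, square the half-power; if odd, multiply by the base once.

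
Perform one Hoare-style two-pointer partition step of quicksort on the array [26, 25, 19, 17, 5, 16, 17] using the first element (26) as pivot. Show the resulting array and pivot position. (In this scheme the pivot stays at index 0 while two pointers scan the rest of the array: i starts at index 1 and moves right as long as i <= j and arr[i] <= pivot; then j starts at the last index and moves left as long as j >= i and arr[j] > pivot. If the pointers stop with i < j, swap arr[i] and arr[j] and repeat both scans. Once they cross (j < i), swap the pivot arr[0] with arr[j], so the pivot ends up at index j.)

Hoare-style two-pointer partition with pivot = 26:

Initial array: [26, 25, 19, 17, 5, 16, 17]

Pointers start at i = 1, j = 6.
i ends at 7, j ends at 6: the pointers have crossed (j < i), so scanning stops.

Swap pivot arr[0] with arr[6] to place pivot at position 6: [17, 25, 19, 17, 5, 16, 26]
Pivot position: 6

After partitioning with pivot 26, the array becomes [17, 25, 19, 17, 5, 16, 26]. The pivot is placed at index 6. All elements to the left of the pivot are <= 26, and all elements to the right are > 26.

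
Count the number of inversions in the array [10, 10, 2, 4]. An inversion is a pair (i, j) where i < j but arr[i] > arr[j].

Finding inversions in [10, 10, 2, 4]:

(0, 2): arr[0]=10 > arr[2]=2
(0, 3): arr[0]=10 > arr[3]=4
(1, 2): arr[1]=10 > arr[2]=2
(1, 3): arr[1]=10 > arr[3]=4

Total inversions: 4

The array has 4 inversion(s): (0,2), (0,3), (1,2), (1,3). Each pair (i,j) satisfies i < j and arr[i] > arr[j].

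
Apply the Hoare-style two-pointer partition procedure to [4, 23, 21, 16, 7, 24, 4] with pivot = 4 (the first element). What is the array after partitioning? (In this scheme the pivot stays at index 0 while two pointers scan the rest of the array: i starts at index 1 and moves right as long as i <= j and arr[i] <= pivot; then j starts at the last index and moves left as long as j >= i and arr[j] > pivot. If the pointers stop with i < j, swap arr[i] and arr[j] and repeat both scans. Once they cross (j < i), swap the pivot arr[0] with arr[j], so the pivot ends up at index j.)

Hoare-style two-pointer partition with pivot = 4:

Initial array: [4, 23, 21, 16, 7, 24, 4]

Pointers start at i = 1, j = 6.
i stops at index 1 (arr[1]=23 > 4), j stops at index 6 (arr[6]=4 <= 4): swap arr[1] and arr[6], array becomes [4, 4, 21, 16, 7, 24, 23]
i ends at 2, j ends at 1: the pointers have crossed (j < i), so scanning stops.

Swap pivot arr[0] with arr[1] to place pivot at position 1: [4, 4, 21, 16, 7, 24, 23]
Pivot position: 1

After partitioning with pivot 4, the array becomes [4, 4, 21, 16, 7, 24, 23]. The pivot is placed at index 1. All elements to the left of the pivot are <= 4, and all elements to the right are > 4.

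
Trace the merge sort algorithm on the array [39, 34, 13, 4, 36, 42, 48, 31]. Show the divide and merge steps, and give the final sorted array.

Merge sort trace:

Split: [39, 34, 13, 4, 36, 42, 48, 31] -> [39, 34, 13, 4] and [36, 42, 48, 31]
  Split: [39, 34, 13, 4] -> [39, 34] and [13, 4]
    Split: [39, 34] -> [39] and [34]
    Merge: [39] + [34] -> [34, 39]
    Split: [13, 4] -> [13] and [4]
    Merge: [13] + [4] -> [4, 13]
  Merge: [34, 39] + [4, 13] -> [4, 13, 34, 39]
  Split: [36, 42, 48, 31] -> [36, 42] and [48, 31]
    Split: [36, 42] -> [36] and [42]
    Merge: [36] + [42] -> [36, 42]
    Split: [48, 31] -> [48] and [31]
    Merge: [48] + [31] -> [31, 48]
  Merge: [36, 42] + [31, 48] -> [31, 36, 42, 48]
Merge: [4, 13, 34, 39] + [31, 36, 42, 48] -> [4, 13, 31, 34, 36, 39, 42, 48]

Final sorted array: [4, 13, 31, 34, 36, 39, 42, 48]

The merge sort proceeds by recursively splitting the array and merging sorted halves.
After all merges, the sorted array is [4, 13, 31, 34, 36, 39, 42, 48].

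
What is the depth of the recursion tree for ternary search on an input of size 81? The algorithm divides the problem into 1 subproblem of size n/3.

For divide and conquer with division factor 3:

Problem sizes at each level:
Level 0: 81
Level 1: 27
Level 2: 9
Level 3: 3
Level 4: 1

The root is level 0 and the size-1 base case is level 4 (the tree spans levels 0 through 4, i.e. 5 levels counting the root), so the depth is the number of divisions: log_3(81) = 4

The recursion tree depth is log_3(81) = 4. At each level, the problem size is divided by 3, so it takes 4 divisions to reduce to a base case of size 1. The algorithm makes 1 recursive call at each level.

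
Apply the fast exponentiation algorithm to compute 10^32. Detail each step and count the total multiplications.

Computing 10^32 by squaring (build up from 10^1; each line after the first costs one multiplication):

10^1 = 10
10^2 = (10^1)^2 = 10^2 = 100
10^4 = (10^2)^2 = 100^2 = 10000
10^8 = (10^4)^2 = 10000^2 = 100000000
10^16 = (10^8)^2 = 100000000^2 = 10000000000000000
10^32 = (10^16)^2 = 10000000000000000^2 = 100000000000000000000000000000000

Result: 100000000000000000000000000000000
Multiplications needed: 5 (5 lines after 10^1)

10^32 = 100000000000000000000000000000000. Using exponentiation by squaring, this requires 5 multiplications. The key idea: if the exponent is even, square the half-power; if odd, multiply by the base once.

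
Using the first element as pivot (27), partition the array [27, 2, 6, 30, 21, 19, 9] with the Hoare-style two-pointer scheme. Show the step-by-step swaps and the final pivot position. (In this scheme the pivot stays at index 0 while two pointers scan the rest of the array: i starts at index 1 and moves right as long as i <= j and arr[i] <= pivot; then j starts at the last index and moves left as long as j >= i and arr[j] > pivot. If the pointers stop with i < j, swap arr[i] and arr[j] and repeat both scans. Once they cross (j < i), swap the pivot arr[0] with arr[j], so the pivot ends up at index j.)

Hoare-style two-pointer partition with pivot = 27:

Initial array: [27, 2, 6, 30, 21, 19, 9]

Pointers start at i = 1, j = 6.
i stops at index 3 (arr[3]=30 > 27), j stops at index 6 (arr[6]=9 <= 27): swap arr[3] and arr[6], array becomes [27, 2, 6, 9, 21, 19, 30]
i ends at 6, j ends at 5: the pointers have crossed (j < i), so scanning stops.

Swap pivot arr[0] with arr[5] to place pivot at position 5: [19, 2, 6, 9, 21, 27, 30]
Pivot position: 5

After partitioning with pivot 27, the array becomes [19, 2, 6, 9, 21, 27, 30]. The pivot is placed at index 5. All elements to the left of the pivot are <= 27, and all elements to the right are > 27.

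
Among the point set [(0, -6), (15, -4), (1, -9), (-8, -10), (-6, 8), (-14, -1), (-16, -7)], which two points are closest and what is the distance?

Computing all pairwise distances among 7 points:

d((0, -6), (15, -4)) = 15.1327
d((0, -6), (1, -9)) = 3.1623 <-- minimum
d((0, -6), (-8, -10)) = 8.9443
d((0, -6), (-6, 8)) = 15.2315
d((0, -6), (-14, -1)) = 14.8661
d((0, -6), (-16, -7)) = 16.0312
d((15, -4), (1, -9)) = 14.8661
d((15, -4), (-8, -10)) = 23.7697
d((15, -4), (-6, 8)) = 24.1868
d((15, -4), (-14, -1)) = 29.1548
d((15, -4), (-16, -7)) = 31.1448
d((1, -9), (-8, -10)) = 9.0554
d((1, -9), (-6, 8)) = 18.3848
d((1, -9), (-14, -1)) = 17.0
d((1, -9), (-16, -7)) = 17.1172
d((-8, -10), (-6, 8)) = 18.1108
d((-8, -10), (-14, -1)) = 10.8167
d((-8, -10), (-16, -7)) = 8.544
d((-6, 8), (-14, -1)) = 12.0416
d((-6, 8), (-16, -7)) = 18.0278
d((-14, -1), (-16, -7)) = 6.3246

Closest pair: (0, -6) and (1, -9) with distance 3.1623

The closest pair is (0, -6) and (1, -9) with Euclidean distance 3.1623. For 7 points, brute-force pairwise comparison is shown above. For large n, the divide-and-conquer algorithm (sort by x, recurse on halves, check the dividing strip) achieves O(n log n).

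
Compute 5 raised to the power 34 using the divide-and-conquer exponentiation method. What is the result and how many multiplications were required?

Computing 5^34 by squaring (build up from 5^1; each line after the first costs one multiplication):

5^1 = 5
5^2 = (5^1)^2 = 5^2 = 25
5^4 = (5^2)^2 = 25^2 = 625
5^8 = (5^4)^2 = 625^2 = 390625
5^16 = (5^8)^2 = 390625^2 = 152587890625
5^17 = 5 * 5^16 = 5 * 152587890625 = 762939453125
5^34 = (5^17)^2 = 762939453125^2 = 582076609134674072265625

Result: 582076609134674072265625
Multiplications needed: 6 (6 lines after 5^1)

5^34 = 582076609134674072265625. Using exponentiation by squaring, this requires 6 multiplications. The key idea: if the exponent is even, square the half-power; if odd, multiply by the base once.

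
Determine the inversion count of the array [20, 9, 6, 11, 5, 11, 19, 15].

Finding inversions in [20, 9, 6, 11, 5, 11, 19, 15]:

(0, 1): arr[0]=20 > arr[1]=9
(0, 2): arr[0]=20 > arr[2]=6
(0, 3): arr[0]=20 > arr[3]=11
(0, 4): arr[0]=20 > arr[4]=5
(0, 5): arr[0]=20 > arr[5]=11
(0, 6): arr[0]=20 > arr[6]=19
(0, 7): arr[0]=20 > arr[7]=15
(1, 2): arr[1]=9 > arr[2]=6
(1, 4): arr[1]=9 > arr[4]=5
(2, 4): arr[2]=6 > arr[4]=5
(3, 4): arr[3]=11 > arr[4]=5
(6, 7): arr[6]=19 > arr[7]=15

Total inversions: 12

The array has 12 inversion(s): (0,1), (0,2), (0,3), (0,4), (0,5), (0,6), (0,7), (1,2), (1,4), (2,4), (3,4), (6,7). Each pair (i,j) satisfies i < j and arr[i] > arr[j].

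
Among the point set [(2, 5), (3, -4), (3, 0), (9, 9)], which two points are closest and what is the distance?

Computing all pairwise distances among 4 points:

d((2, 5), (3, -4)) = 9.0554
d((2, 5), (3, 0)) = 5.099
d((2, 5), (9, 9)) = 8.0623
d((3, -4), (3, 0)) = 4.0 <-- minimum
d((3, -4), (9, 9)) = 14.3178
d((3, 0), (9, 9)) = 10.8167

Closest pair: (3, -4) and (3, 0) with distance 4.0

The closest pair is (3, -4) and (3, 0) with Euclidean distance 4.0. For 4 points, brute-force pairwise comparison is shown above. For large n, the divide-and-conquer algorithm (sort by x, recurse on halves, check the dividing strip) achieves O(n log n).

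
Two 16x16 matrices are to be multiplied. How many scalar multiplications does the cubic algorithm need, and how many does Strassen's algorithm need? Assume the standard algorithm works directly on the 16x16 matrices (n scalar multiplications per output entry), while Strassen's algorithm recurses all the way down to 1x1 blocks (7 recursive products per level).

Matrix multiplication for 16x16 matrices:

Standard algorithm: 16^3 = 4096 multiplications
Strassen's algorithm: 7^(log2(16)) = 7^4 = 2401 multiplications
Savings: 4096 - 2401 = 1695 multiplications

Standard: 4096 multiplications (16^3). Strassen: 2401 multiplications (7^4). Strassen reduces 8 recursive multiplications to 7 at each level.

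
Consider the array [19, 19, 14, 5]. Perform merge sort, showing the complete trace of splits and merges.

Merge sort trace:

Split: [19, 19, 14, 5] -> [19, 19] and [14, 5]
  Split: [19, 19] -> [19] and [19]
  Merge: [19] + [19] -> [19, 19]
  Split: [14, 5] -> [14] and [5]
  Merge: [14] + [5] -> [5, 14]
Merge: [19, 19] + [5, 14] -> [5, 14, 19, 19]

Final sorted array: [5, 14, 19, 19]

The merge sort proceeds by recursively splitting the array and merging sorted halves.
After all merges, the sorted array is [5, 14, 19, 19].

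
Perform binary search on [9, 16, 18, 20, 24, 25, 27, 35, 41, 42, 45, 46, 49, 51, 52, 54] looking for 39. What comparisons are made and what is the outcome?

Binary search for 39 in [9, 16, 18, 20, 24, 25, 27, 35, 41, 42, 45, 46, 49, 51, 52, 54]:

lo=0, hi=15, mid=7, arr[mid]=35 -> 35 < 39, search right half
lo=8, hi=15, mid=11, arr[mid]=46 -> 46 > 39, search left half
lo=8, hi=10, mid=9, arr[mid]=42 -> 42 > 39, search left half
lo=8, hi=8, mid=8, arr[mid]=41 -> 41 > 39, search left half
lo=8 > hi=7, target 39 not found

Binary search determines that 39 is not in the array after 4 comparisons. The search space was exhausted without finding the target.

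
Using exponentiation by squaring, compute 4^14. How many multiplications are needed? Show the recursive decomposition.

Computing 4^14 by squaring (build up from 4^1; each line after the first costs one multiplication):

4^1 = 4
4^2 = (4^1)^2 = 4^2 = 16
4^3 = 4 * 4^2 = 4 * 16 = 64
4^6 = (4^3)^2 = 64^2 = 4096
4^7 = 4 * 4^6 = 4 * 4096 = 16384
4^14 = (4^7)^2 = 16384^2 = 268435456

Result: 268435456
Multiplications needed: 5 (5 lines after 4^1)

4^14 = 268435456. Using exponentiation by squaring, this requires 5 multiplications. The key idea: if the exponent is even, square the half-power; if odd, multiply by the base once.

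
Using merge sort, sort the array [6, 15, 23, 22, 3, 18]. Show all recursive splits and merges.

Merge sort trace:

Split: [6, 15, 23, 22, 3, 18] -> [6, 15, 23] and [22, 3, 18]
  Split: [6, 15, 23] -> [6] and [15, 23]
    Split: [15, 23] -> [15] and [23]
    Merge: [15] + [23] -> [15, 23]
  Merge: [6] + [15, 23] -> [6, 15, 23]
  Split: [22, 3, 18] -> [22] and [3, 18]
    Split: [3, 18] -> [3] and [18]
    Merge: [3] + [18] -> [3, 18]
  Merge: [22] + [3, 18] -> [3, 18, 22]
Merge: [6, 15, 23] + [3, 18, 22] -> [3, 6, 15, 18, 22, 23]

Final sorted array: [3, 6, 15, 18, 22, 23]

The merge sort proceeds by recursively splitting the array and merging sorted halves.
After all merges, the sorted array is [3, 6, 15, 18, 22, 23].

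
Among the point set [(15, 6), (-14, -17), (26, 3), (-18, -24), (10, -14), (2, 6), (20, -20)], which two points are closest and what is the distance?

Computing all pairwise distances among 7 points:

d((15, 6), (-14, -17)) = 37.0135
d((15, 6), (26, 3)) = 11.4018
d((15, 6), (-18, -24)) = 44.5982
d((15, 6), (10, -14)) = 20.6155
d((15, 6), (2, 6)) = 13.0
d((15, 6), (20, -20)) = 26.4764
d((-14, -17), (26, 3)) = 44.7214
d((-14, -17), (-18, -24)) = 8.0623 <-- minimum
d((-14, -17), (10, -14)) = 24.1868
d((-14, -17), (2, 6)) = 28.0179
d((-14, -17), (20, -20)) = 34.1321
d((26, 3), (-18, -24)) = 51.6236
d((26, 3), (10, -14)) = 23.3452
d((26, 3), (2, 6)) = 24.1868
d((26, 3), (20, -20)) = 23.7697
d((-18, -24), (10, -14)) = 29.7321
d((-18, -24), (2, 6)) = 36.0555
d((-18, -24), (20, -20)) = 38.2099
d((10, -14), (2, 6)) = 21.5407
d((10, -14), (20, -20)) = 11.6619
d((2, 6), (20, -20)) = 31.6228

Closest pair: (-14, -17) and (-18, -24) with distance 8.0623

The closest pair is (-14, -17) and (-18, -24) with Euclidean distance 8.0623. For 7 points, brute-force pairwise comparison is shown above. For large n, the divide-and-conquer algorithm (sort by x, recurse on halves, check the dividing strip) achieves O(n log n).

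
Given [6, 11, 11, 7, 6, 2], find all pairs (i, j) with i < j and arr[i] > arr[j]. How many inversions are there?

Finding inversions in [6, 11, 11, 7, 6, 2]:

(0, 5): arr[0]=6 > arr[5]=2
(1, 3): arr[1]=11 > arr[3]=7
(1, 4): arr[1]=11 > arr[4]=6
(1, 5): arr[1]=11 > arr[5]=2
(2, 3): arr[2]=11 > arr[3]=7
(2, 4): arr[2]=11 > arr[4]=6
(2, 5): arr[2]=11 > arr[5]=2
(3, 4): arr[3]=7 > arr[4]=6
(3, 5): arr[3]=7 > arr[5]=2
(4, 5): arr[4]=6 > arr[5]=2

Total inversions: 10

The array has 10 inversion(s): (0,5), (1,3), (1,4), (1,5), (2,3), (2,4), (2,5), (3,4), (3,5), (4,5). Each pair (i,j) satisfies i < j and arr[i] > arr[j].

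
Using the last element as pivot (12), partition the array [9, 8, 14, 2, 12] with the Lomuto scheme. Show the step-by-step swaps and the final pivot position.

Lomuto partition with pivot = 12:

Initial array: [9, 8, 14, 2, 12]

arr[0]=9 <= 12: swap with position 0, array becomes [9, 8, 14, 2, 12]
arr[1]=8 <= 12: swap with position 1, array becomes [9, 8, 14, 2, 12]
arr[2]=14 > 12: no swap
arr[3]=2 <= 12: swap with position 2, array becomes [9, 8, 2, 14, 12]

Place pivot at position 3: [9, 8, 2, 12, 14]
Pivot position: 3

After partitioning with pivot 12, the array becomes [9, 8, 2, 12, 14]. The pivot is placed at index 3. All elements to the left of the pivot are <= 12, and all elements to the right are > 12.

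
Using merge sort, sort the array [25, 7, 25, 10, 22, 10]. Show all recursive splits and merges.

Merge sort trace:

Split: [25, 7, 25, 10, 22, 10] -> [25, 7, 25] and [10, 22, 10]
  Split: [25, 7, 25] -> [25] and [7, 25]
    Split: [7, 25] -> [7] and [25]
    Merge: [7] + [25] -> [7, 25]
  Merge: [25] + [7, 25] -> [7, 25, 25]
  Split: [10, 22, 10] -> [10] and [22, 10]
    Split: [22, 10] -> [22] and [10]
    Merge: [22] + [10] -> [10, 22]
  Merge: [10] + [10, 22] -> [10, 10, 22]
Merge: [7, 25, 25] + [10, 10, 22] -> [7, 10, 10, 22, 25, 25]

Final sorted array: [7, 10, 10, 22, 25, 25]

The merge sort proceeds by recursively splitting the array and merging sorted halves.
After all merges, the sorted array is [7, 10, 10, 22, 25, 25].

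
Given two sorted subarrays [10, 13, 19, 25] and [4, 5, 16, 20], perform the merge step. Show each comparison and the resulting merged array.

Merging process:

Compare 10 vs 4: take 4 from right. Merged: [4]
Compare 10 vs 5: take 5 from right. Merged: [4, 5]
Compare 10 vs 16: take 10 from left. Merged: [4, 5, 10]
Compare 13 vs 16: take 13 from left. Merged: [4, 5, 10, 13]
Compare 19 vs 16: take 16 from right. Merged: [4, 5, 10, 13, 16]
Compare 19 vs 20: take 19 from left. Merged: [4, 5, 10, 13, 16, 19]
Compare 25 vs 20: take 20 from right. Merged: [4, 5, 10, 13, 16, 19, 20]
Append remaining from left: [25]. Merged: [4, 5, 10, 13, 16, 19, 20, 25]

Final merged array: [4, 5, 10, 13, 16, 19, 20, 25]
Total comparisons: 7

The merged array is [4, 5, 10, 13, 16, 19, 20, 25], requiring 7 comparisons. The merge step runs in O(n) time where n is the total number of elements.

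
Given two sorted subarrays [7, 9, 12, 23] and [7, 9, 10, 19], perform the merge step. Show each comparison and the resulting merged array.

Merging process:

Compare 7 vs 7: take 7 from left. Merged: [7]
Compare 9 vs 7: take 7 from right. Merged: [7, 7]
Compare 9 vs 9: take 9 from left. Merged: [7, 7, 9]
Compare 12 vs 9: take 9 from right. Merged: [7, 7, 9, 9]
Compare 12 vs 10: take 10 from right. Merged: [7, 7, 9, 9, 10]
Compare 12 vs 19: take 12 from left. Merged: [7, 7, 9, 9, 10, 12]
Compare 23 vs 19: take 19 from right. Merged: [7, 7, 9, 9, 10, 12, 19]
Append remaining from left: [23]. Merged: [7, 7, 9, 9, 10, 12, 19, 23]

Final merged array: [7, 7, 9, 9, 10, 12, 19, 23]
Total comparisons: 7

The merged array is [7, 7, 9, 9, 10, 12, 19, 23], requiring 7 comparisons. The merge step runs in O(n) time where n is the total number of elements.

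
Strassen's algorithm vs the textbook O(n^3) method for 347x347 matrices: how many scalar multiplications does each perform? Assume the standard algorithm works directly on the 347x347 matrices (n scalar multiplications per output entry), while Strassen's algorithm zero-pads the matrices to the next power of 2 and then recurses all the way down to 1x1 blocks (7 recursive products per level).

Matrix multiplication for 347x347 matrices:

Strassen's algorithm requires power-of-2 dimensions. Pad 347x347 to 512x512 (next power of 2).

Standard algorithm: 347^3 = 41781923 multiplications
Strassen's algorithm: 7^(log2(512)) = 7^9 = 40353607 multiplications
Savings: 41781923 - 40353607 = 1428316 multiplications

Standard: 41781923 multiplications (347^3). Strassen: 40353607 multiplications (7^9, after padding to 512x512). Strassen reduces 8 recursive multiplications to 7 at each level.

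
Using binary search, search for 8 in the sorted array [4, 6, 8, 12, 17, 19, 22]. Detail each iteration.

Binary search for 8 in [4, 6, 8, 12, 17, 19, 22]:

lo=0, hi=6, mid=3, arr[mid]=12 -> 12 > 8, search left half
lo=0, hi=2, mid=1, arr[mid]=6 -> 6 < 8, search right half
lo=2, hi=2, mid=2, arr[mid]=8 -> Found target at index 2!

Binary search finds 8 at index 2 after 3 comparisons. The search repeatedly halves the search space by comparing with the middle element.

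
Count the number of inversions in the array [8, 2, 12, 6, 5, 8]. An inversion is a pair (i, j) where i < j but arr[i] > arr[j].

Finding inversions in [8, 2, 12, 6, 5, 8]:

(0, 1): arr[0]=8 > arr[1]=2
(0, 3): arr[0]=8 > arr[3]=6
(0, 4): arr[0]=8 > arr[4]=5
(2, 3): arr[2]=12 > arr[3]=6
(2, 4): arr[2]=12 > arr[4]=5
(2, 5): arr[2]=12 > arr[5]=8
(3, 4): arr[3]=6 > arr[4]=5

Total inversions: 7

The array has 7 inversion(s): (0,1), (0,3), (0,4), (2,3), (2,4), (2,5), (3,4). Each pair (i,j) satisfies i < j and arr[i] > arr[j].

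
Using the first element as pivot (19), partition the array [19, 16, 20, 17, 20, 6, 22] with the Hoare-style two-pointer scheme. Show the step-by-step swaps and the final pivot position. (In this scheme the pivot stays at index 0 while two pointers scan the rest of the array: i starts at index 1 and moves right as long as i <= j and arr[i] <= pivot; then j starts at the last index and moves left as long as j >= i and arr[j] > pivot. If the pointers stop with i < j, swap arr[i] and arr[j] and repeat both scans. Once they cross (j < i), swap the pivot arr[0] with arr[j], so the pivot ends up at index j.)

Hoare-style two-pointer partition with pivot = 19:

Initial array: [19, 16, 20, 17, 20, 6, 22]

Pointers start at i = 1, j = 6.
i stops at index 2 (arr[2]=20 > 19), j stops at index 5 (arr[5]=6 <= 19): swap arr[2] and arr[5], array becomes [19, 16, 6, 17, 20, 20, 22]
i ends at 4, j ends at 3: the pointers have crossed (j < i), so scanning stops.

Swap pivot arr[0] with arr[3] to place pivot at position 3: [17, 16, 6, 19, 20, 20, 22]
Pivot position: 3

After partitioning with pivot 19, the array becomes [17, 16, 6, 19, 20, 20, 22]. The pivot is placed at index 3. All elements to the left of the pivot are <= 19, and all elements to the right are > 19.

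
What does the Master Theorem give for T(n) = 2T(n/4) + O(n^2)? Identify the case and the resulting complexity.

Master Theorem for T(n) = 2T(n/4) + O(n^2):

a = 2, b = 4, c = 2
log_b(a) = log_4(2) = 0.5000

Case 3: c = 2 > log_4(2) = 0.5000
T(n) = O(n^2) = O(n^2)

For T(n) = 2T(n/4) + O(n^2): log_4(2) = 0.5000. This is Case 3 of the Master Theorem (c > log_b(a), work dominated by root), giving O(n^2).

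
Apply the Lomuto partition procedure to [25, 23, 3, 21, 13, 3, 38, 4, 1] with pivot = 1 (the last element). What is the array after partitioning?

Lomuto partition with pivot = 1:

Initial array: [25, 23, 3, 21, 13, 3, 38, 4, 1]

arr[0]=25 > 1: no swap
arr[1]=23 > 1: no swap
arr[2]=3 > 1: no swap
arr[3]=21 > 1: no swap
arr[4]=13 > 1: no swap
arr[5]=3 > 1: no swap
arr[6]=38 > 1: no swap
arr[7]=4 > 1: no swap

Place pivot at position 0: [1, 23, 3, 21, 13, 3, 38, 4, 25]
Pivot position: 0

After partitioning with pivot 1, the array becomes [1, 23, 3, 21, 13, 3, 38, 4, 25]. The pivot is placed at index 0. All elements to the left of the pivot are <= 1, and all elements to the right are > 1.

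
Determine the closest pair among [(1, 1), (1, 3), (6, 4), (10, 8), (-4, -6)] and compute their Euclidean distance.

Computing all pairwise distances among 5 points:

d((1, 1), (1, 3)) = 2.0 <-- minimum
d((1, 1), (6, 4)) = 5.831
d((1, 1), (10, 8)) = 11.4018
d((1, 1), (-4, -6)) = 8.6023
d((1, 3), (6, 4)) = 5.099
d((1, 3), (10, 8)) = 10.2956
d((1, 3), (-4, -6)) = 10.2956
d((6, 4), (10, 8)) = 5.6569
d((6, 4), (-4, -6)) = 14.1421
d((10, 8), (-4, -6)) = 19.799

Closest pair: (1, 1) and (1, 3) with distance 2.0

The closest pair is (1, 1) and (1, 3) with Euclidean distance 2.0. For 5 points, brute-force pairwise comparison is shown above. For large n, the divide-and-conquer algorithm (sort by x, recurse on halves, check the dividing strip) achieves O(n log n).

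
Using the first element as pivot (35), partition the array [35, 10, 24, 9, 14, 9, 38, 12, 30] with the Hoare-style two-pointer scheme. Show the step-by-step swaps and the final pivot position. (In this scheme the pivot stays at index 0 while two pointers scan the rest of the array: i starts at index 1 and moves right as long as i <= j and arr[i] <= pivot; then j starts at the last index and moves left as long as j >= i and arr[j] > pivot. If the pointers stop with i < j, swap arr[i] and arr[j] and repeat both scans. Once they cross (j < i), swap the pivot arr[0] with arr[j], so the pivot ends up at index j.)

Hoare-style two-pointer partition with pivot = 35:

Initial array: [35, 10, 24, 9, 14, 9, 38, 12, 30]

Pointers start at i = 1, j = 8.
i stops at index 6 (arr[6]=38 > 35), j stops at index 8 (arr[8]=30 <= 35): swap arr[6] and arr[8], array becomes [35, 10, 24, 9, 14, 9, 30, 12, 38]
i ends at 8, j ends at 7: the pointers have crossed (j < i), so scanning stops.

Swap pivot arr[0] with arr[7] to place pivot at position 7: [12, 10, 24, 9, 14, 9, 30, 35, 38]
Pivot position: 7

After partitioning with pivot 35, the array becomes [12, 10, 24, 9, 14, 9, 30, 35, 38]. The pivot is placed at index 7. All elements to the left of the pivot are <= 35, and all elements to the right are > 35.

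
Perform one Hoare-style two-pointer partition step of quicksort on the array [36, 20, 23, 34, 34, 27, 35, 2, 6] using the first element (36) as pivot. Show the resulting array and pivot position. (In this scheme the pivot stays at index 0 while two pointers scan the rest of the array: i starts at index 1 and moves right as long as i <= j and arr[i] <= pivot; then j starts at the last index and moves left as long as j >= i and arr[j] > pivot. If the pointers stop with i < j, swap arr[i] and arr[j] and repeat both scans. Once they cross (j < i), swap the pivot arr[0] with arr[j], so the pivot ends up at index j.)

Hoare-style two-pointer partition with pivot = 36:

Initial array: [36, 20, 23, 34, 34, 27, 35, 2, 6]

Pointers start at i = 1, j = 8.
i ends at 9, j ends at 8: the pointers have crossed (j < i), so scanning stops.

Swap pivot arr[0] with arr[8] to place pivot at position 8: [6, 20, 23, 34, 34, 27, 35, 2, 36]
Pivot position: 8

After partitioning with pivot 36, the array becomes [6, 20, 23, 34, 34, 27, 35, 2, 36]. The pivot is placed at index 8. All elements to the left of the pivot are <= 36, and all elements to the right are > 36.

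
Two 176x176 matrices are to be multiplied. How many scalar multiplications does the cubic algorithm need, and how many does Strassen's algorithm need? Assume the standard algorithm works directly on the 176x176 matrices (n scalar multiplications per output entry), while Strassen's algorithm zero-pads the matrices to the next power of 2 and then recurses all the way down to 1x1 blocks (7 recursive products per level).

Matrix multiplication for 176x176 matrices:

Strassen's algorithm requires power-of-2 dimensions. Pad 176x176 to 256x256 (next power of 2).

Standard algorithm: 176^3 = 5451776 multiplications
Strassen's algorithm: 7^(log2(256)) = 7^8 = 5764801 multiplications
Difference: 5451776 - 5764801 = -313025 (Strassen uses MORE here due to padding overhead — for small or just-over-power-of-2 n, padding can outweigh the per-level savings)

Standard: 5451776 multiplications (176^3). Strassen: 5764801 multiplications (7^8, after padding to 256x256). Strassen reduces 8 recursive multiplications to 7 at each level.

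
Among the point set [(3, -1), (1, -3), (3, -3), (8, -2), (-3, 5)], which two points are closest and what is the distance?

Computing all pairwise distances among 5 points:

d((3, -1), (1, -3)) = 2.8284
d((3, -1), (3, -3)) = 2.0 <-- minimum
d((3, -1), (8, -2)) = 5.099
d((3, -1), (-3, 5)) = 8.4853
d((1, -3), (3, -3)) = 2.0 <-- minimum
d((1, -3), (8, -2)) = 7.0711
d((1, -3), (-3, 5)) = 8.9443
d((3, -3), (8, -2)) = 5.099
d((3, -3), (-3, 5)) = 10.0
d((8, -2), (-3, 5)) = 13.0384

Minimum distance: 2.0 (tie among 2 pairs: (3, -1) and (3, -3); (1, -3) and (3, -3))

The minimum Euclidean distance is 2.0. There is a tie: 2 pairs achieve this minimum — (3, -1) and (3, -3); (1, -3) and (3, -3). Any of these is a valid closest pair. For 5 points, brute-force pairwise comparison is shown above. For large n, the divide-and-conquer algorithm (sort by x, recurse on halves, check the dividing strip) achieves O(n log n).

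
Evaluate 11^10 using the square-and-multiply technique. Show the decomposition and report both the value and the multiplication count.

Computing 11^10 by squaring (build up from 11^1; each line after the first costs one multiplication):

11^1 = 11
11^2 = (11^1)^2 = 11^2 = 121
11^4 = (11^2)^2 = 121^2 = 14641
11^5 = 11 * 11^4 = 11 * 14641 = 161051
11^10 = (11^5)^2 = 161051^2 = 25937424601

Result: 25937424601
Multiplications needed: 4 (4 lines after 11^1)

11^10 = 25937424601. Using exponentiation by squaring, this requires 4 multiplications. The key idea: if the exponent is even, square the half-power; if odd, multiply by the base once.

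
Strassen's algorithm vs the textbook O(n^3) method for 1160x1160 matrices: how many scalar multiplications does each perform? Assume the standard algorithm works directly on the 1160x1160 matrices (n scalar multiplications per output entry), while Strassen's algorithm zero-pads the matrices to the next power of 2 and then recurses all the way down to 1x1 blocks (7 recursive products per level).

Matrix multiplication for 1160x1160 matrices:

Strassen's algorithm requires power-of-2 dimensions. Pad 1160x1160 to 2048x2048 (next power of 2).

Standard algorithm: 1160^3 = 1560896000 multiplications
Strassen's algorithm: 7^(log2(2048)) = 7^11 = 1977326743 multiplications
Difference: 1560896000 - 1977326743 = -416430743 (Strassen uses MORE here due to padding overhead — for small or just-over-power-of-2 n, padding can outweigh the per-level savings)

Standard: 1560896000 multiplications (1160^3). Strassen: 1977326743 multiplications (7^11, after padding to 2048x2048). Strassen reduces 8 recursive multiplications to 7 at each level.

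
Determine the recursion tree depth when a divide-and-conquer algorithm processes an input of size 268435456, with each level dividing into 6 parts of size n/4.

For divide and conquer with division factor 4:

Problem sizes at each level:
Level 0: 268435456
Level 1: 67108864
Level 2: 16777216
Level 3: 4194304
Level 4: 1048576
Level 5: 262144
Level 6: 65536
Level 7: 16384
Level 8: 4096
Level 9: 1024
Level 10: 256
Level 11: 64
Level 12: 16
Level 13: 4
Level 14: 1

The root is level 0 and the size-1 base case is level 14 (the tree spans levels 0 through 14, i.e. 15 levels counting the root), so the depth is the number of divisions: log_4(268435456) = 14

The recursion tree depth is log_4(268435456) = 14. At each level, the problem size is divided by 4, so it takes 14 divisions to reduce to a base case of size 1. The algorithm makes 6 recursive calls at each level.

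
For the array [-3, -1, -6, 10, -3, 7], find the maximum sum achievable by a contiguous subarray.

Using Kadane's algorithm on [-3, -1, -6, 10, -3, 7]:

Scanning through the array:
Position 1 (value -1): max_ending_here = -1, max_so_far = -1
Position 2 (value -6): max_ending_here = -6, max_so_far = -1
Position 3 (value 10): max_ending_here = 10, max_so_far = 10
Position 4 (value -3): max_ending_here = 7, max_so_far = 10
Position 5 (value 7): max_ending_here = 14, max_so_far = 14

Maximum subarray: [10, -3, 7]
Maximum sum: 14

The maximum subarray is [10, -3, 7] with sum 14. This subarray runs from index 3 to index 5.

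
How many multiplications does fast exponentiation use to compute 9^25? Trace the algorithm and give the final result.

Computing 9^25 by squaring (build up from 9^1; each line after the first costs one multiplication):

9^1 = 9
9^2 = (9^1)^2 = 9^2 = 81
9^3 = 9 * 9^2 = 9 * 81 = 729
9^6 = (9^3)^2 = 729^2 = 531441
9^12 = (9^6)^2 = 531441^2 = 282429536481
9^24 = (9^12)^2 = 282429536481^2 = 79766443076872509863361
9^25 = 9 * 9^24 = 9 * 79766443076872509863361 = 717897987691852588770249

Result: 717897987691852588770249
Multiplications needed: 6 (6 lines after 9^1)

9^25 = 717897987691852588770249. Using exponentiation by squaring, this requires 6 multiplications. The key idea: if the exponent is even, square the half-power; if odd, multiply by the base once.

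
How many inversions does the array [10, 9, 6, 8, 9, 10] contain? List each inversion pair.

Finding inversions in [10, 9, 6, 8, 9, 10]:

(0, 1): arr[0]=10 > arr[1]=9
(0, 2): arr[0]=10 > arr[2]=6
(0, 3): arr[0]=10 > arr[3]=8
(0, 4): arr[0]=10 > arr[4]=9
(1, 2): arr[1]=9 > arr[2]=6
(1, 3): arr[1]=9 > arr[3]=8

Total inversions: 6

The array has 6 inversion(s): (0,1), (0,2), (0,3), (0,4), (1,2), (1,3). Each pair (i,j) satisfies i < j and arr[i] > arr[j].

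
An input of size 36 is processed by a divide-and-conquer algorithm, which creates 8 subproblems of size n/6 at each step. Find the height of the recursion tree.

For divide and conquer with division factor 6:

Problem sizes at each level:
Level 0: 36
Level 1: 6
Level 2: 1

The root is level 0 and the size-1 base case is level 2 (the tree spans levels 0 through 2, i.e. 3 levels counting the root), so the depth is the number of divisions: log_6(36) = 2

The recursion tree depth is log_6(36) = 2. At each level, the problem size is divided by 6, so it takes 2 divisions to reduce to a base case of size 1. The algorithm makes 8 recursive calls at each level.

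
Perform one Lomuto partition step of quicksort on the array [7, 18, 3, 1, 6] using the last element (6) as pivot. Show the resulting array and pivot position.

Lomuto partition with pivot = 6:

Initial array: [7, 18, 3, 1, 6]

arr[0]=7 > 6: no swap
arr[1]=18 > 6: no swap
arr[2]=3 <= 6: swap with position 0, array becomes [3, 18, 7, 1, 6]
arr[3]=1 <= 6: swap with position 1, array becomes [3, 1, 7, 18, 6]

Place pivot at position 2: [3, 1, 6, 18, 7]
Pivot position: 2

After partitioning with pivot 6, the array becomes [3, 1, 6, 18, 7]. The pivot is placed at index 2. All elements to the left of the pivot are <= 6, and all elements to the right are > 6.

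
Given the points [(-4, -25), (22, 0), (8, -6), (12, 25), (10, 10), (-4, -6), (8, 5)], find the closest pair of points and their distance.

Computing all pairwise distances among 7 points:

d((-4, -25), (22, 0)) = 36.0694
d((-4, -25), (8, -6)) = 22.4722
d((-4, -25), (12, 25)) = 52.4976
d((-4, -25), (10, 10)) = 37.6962
d((-4, -25), (-4, -6)) = 19.0
d((-4, -25), (8, 5)) = 32.311
d((22, 0), (8, -6)) = 15.2315
d((22, 0), (12, 25)) = 26.9258
d((22, 0), (10, 10)) = 15.6205
d((22, 0), (-4, -6)) = 26.6833
d((22, 0), (8, 5)) = 14.8661
d((8, -6), (12, 25)) = 31.257
d((8, -6), (10, 10)) = 16.1245
d((8, -6), (-4, -6)) = 12.0
d((8, -6), (8, 5)) = 11.0
d((12, 25), (10, 10)) = 15.1327
d((12, 25), (-4, -6)) = 34.8855
d((12, 25), (8, 5)) = 20.3961
d((10, 10), (-4, -6)) = 21.2603
d((10, 10), (8, 5)) = 5.3852 <-- minimum
d((-4, -6), (8, 5)) = 16.2788

Closest pair: (10, 10) and (8, 5) with distance 5.3852

The closest pair is (10, 10) and (8, 5) with Euclidean distance 5.3852. For 7 points, brute-force pairwise comparison is shown above. For large n, the divide-and-conquer algorithm (sort by x, recurse on halves, check the dividing strip) achieves O(n log n).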